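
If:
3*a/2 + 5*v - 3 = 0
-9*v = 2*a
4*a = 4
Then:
No Solution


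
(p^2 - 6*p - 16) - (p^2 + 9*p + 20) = -15*p - 36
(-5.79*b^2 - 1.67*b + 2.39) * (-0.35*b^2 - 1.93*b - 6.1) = 2.0265*b^4 + 11.7592*b^3 + 37.7056*b^2 + 5.5743*b - 14.579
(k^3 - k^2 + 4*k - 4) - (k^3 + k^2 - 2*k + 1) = -2*k^2 + 6*k - 5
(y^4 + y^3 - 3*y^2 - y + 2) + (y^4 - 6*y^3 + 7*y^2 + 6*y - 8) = 2*y^4 - 5*y^3 + 4*y^2 + 5*y - 6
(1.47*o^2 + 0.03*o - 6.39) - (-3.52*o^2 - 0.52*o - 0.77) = 4.99*o^2 + 0.55*o - 5.62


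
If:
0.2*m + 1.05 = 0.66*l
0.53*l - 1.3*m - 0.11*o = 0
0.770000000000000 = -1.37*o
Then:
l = 1.83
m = 0.79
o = -0.56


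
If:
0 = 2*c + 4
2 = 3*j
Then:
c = -2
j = 2/3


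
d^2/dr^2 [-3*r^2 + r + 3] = -6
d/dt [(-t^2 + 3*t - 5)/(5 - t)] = (t^2 - 10*t + 10)/(t^2 - 10*t + 25)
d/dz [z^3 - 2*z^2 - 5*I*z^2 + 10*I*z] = 3*z^2 - 4*z - 10*I*z + 10*I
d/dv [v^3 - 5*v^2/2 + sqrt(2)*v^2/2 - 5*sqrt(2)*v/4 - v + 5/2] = 3*v^2 - 5*v + sqrt(2)*v - 5*sqrt(2)/4 - 1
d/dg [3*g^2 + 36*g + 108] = 6*g + 36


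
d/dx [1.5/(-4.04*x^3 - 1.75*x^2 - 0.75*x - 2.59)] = (18.18*x^2 + 5.25*x + 1.125)/(4.04*x^3 + 1.75*x^2 + 0.75*x + 2.59)^2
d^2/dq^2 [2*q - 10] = 0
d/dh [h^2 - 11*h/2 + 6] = 2*h - 11/2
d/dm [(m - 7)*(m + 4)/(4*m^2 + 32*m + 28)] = (11*m^2 + 70*m + 203)/(4*(m^4 + 16*m^3 + 78*m^2 + 112*m + 49))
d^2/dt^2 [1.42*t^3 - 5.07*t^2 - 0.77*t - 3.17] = 8.52*t - 10.14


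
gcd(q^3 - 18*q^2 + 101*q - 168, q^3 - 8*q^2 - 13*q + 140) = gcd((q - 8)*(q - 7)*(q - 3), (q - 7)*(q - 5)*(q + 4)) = q - 7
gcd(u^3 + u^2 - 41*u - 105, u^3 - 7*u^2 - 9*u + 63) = u^2 - 4*u - 21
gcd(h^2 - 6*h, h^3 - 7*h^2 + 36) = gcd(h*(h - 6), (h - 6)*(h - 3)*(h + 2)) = h - 6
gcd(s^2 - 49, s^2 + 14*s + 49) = s + 7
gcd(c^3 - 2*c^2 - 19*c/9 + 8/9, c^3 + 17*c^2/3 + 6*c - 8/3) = c - 1/3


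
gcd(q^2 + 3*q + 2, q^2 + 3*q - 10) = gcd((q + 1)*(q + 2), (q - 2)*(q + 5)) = 1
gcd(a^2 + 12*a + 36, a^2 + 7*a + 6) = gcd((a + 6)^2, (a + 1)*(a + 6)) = a + 6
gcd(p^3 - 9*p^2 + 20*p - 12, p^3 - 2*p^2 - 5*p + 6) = p - 1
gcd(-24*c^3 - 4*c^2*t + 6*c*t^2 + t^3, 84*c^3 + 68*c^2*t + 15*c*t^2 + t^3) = 12*c^2 + 8*c*t + t^2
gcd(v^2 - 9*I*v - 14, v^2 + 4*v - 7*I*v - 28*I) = v - 7*I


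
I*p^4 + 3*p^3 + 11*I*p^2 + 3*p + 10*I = (p - 5*I)*(p + I)*(p + 2*I)*(I*p + 1)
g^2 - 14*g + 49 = (g - 7)^2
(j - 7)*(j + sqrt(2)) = j^2 - 7*j + sqrt(2)*j - 7*sqrt(2)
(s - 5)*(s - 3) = s^2 - 8*s + 15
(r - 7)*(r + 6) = r^2 - r - 42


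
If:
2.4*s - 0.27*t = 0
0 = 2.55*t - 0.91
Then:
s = 0.04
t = 0.36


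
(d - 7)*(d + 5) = d^2 - 2*d - 35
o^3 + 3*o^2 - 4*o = o*(o - 1)*(o + 4)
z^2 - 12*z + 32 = (z - 8)*(z - 4)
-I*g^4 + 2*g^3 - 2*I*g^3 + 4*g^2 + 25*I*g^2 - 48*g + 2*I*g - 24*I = (g - 4)*(g + 6)*(g + I)*(-I*g + 1)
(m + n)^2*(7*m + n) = 7*m^3 + 15*m^2*n + 9*m*n^2 + n^3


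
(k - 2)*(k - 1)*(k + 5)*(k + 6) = k^4 + 8*k^3 - k^2 - 68*k + 60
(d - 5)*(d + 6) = d^2 + d - 30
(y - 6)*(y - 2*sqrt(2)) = y^2 - 6*y - 2*sqrt(2)*y + 12*sqrt(2)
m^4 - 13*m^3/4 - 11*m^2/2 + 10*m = m*(m - 4)*(m - 5/4)*(m + 2)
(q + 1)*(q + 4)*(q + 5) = q^3 + 10*q^2 + 29*q + 20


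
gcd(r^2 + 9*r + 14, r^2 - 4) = r + 2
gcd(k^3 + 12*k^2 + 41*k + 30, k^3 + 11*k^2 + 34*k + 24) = k^2 + 7*k + 6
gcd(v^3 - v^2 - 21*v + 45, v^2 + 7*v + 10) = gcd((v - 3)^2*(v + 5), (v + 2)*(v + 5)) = v + 5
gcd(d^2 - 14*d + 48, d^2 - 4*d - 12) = d - 6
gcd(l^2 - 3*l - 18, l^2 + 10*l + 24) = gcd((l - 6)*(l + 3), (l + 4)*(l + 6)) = 1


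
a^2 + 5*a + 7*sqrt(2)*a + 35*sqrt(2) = (a + 5)*(a + 7*sqrt(2))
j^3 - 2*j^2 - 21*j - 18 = (j - 6)*(j + 1)*(j + 3)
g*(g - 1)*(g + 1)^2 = g^4 + g^3 - g^2 - g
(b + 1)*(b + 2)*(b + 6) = b^3 + 9*b^2 + 20*b + 12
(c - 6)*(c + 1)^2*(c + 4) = c^4 - 27*c^2 - 50*c - 24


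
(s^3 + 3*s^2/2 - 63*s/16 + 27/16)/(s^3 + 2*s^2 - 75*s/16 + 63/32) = 2*(s + 3)/(2*s + 7)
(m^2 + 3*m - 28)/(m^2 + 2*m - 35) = (m - 4)/(m - 5)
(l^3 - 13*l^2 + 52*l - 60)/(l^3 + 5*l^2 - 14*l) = (l^2 - 11*l + 30)/(l*(l + 7))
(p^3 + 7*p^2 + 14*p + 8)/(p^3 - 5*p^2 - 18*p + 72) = (p^2 + 3*p + 2)/(p^2 - 9*p + 18)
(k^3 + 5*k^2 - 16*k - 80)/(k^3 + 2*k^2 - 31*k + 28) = (k^2 + 9*k + 20)/(k^2 + 6*k - 7)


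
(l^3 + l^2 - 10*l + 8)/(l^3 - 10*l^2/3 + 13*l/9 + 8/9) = 9*(l^2 + 2*l - 8)/(9*l^2 - 21*l - 8)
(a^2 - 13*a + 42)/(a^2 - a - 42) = (a - 6)/(a + 6)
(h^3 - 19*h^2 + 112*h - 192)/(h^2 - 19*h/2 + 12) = 2*(h^2 - 11*h + 24)/(2*h - 3)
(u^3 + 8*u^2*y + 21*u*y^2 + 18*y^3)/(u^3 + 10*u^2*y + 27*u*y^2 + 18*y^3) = (u^2 + 5*u*y + 6*y^2)/(u^2 + 7*u*y + 6*y^2)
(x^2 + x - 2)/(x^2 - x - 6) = (x - 1)/(x - 3)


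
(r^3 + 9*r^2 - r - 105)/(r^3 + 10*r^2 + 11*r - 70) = (r - 3)/(r - 2)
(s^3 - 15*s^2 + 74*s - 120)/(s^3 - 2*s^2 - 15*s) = (s^2 - 10*s + 24)/(s*(s + 3))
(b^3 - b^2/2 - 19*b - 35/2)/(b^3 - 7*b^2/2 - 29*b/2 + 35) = (b + 1)/(b - 2)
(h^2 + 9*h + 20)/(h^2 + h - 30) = (h^2 + 9*h + 20)/(h^2 + h - 30)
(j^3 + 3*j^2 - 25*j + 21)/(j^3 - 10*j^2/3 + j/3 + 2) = 3*(j + 7)/(3*j + 2)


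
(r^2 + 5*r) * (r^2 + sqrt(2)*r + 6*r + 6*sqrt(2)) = r^4 + sqrt(2)*r^3 + 11*r^3 + 11*sqrt(2)*r^2 + 30*r^2 + 30*sqrt(2)*r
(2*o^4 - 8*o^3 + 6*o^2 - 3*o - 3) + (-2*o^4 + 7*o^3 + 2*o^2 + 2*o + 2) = -o^3 + 8*o^2 - o - 1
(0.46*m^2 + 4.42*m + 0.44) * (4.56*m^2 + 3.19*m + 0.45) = 2.0976*m^4 + 21.6226*m^3 + 16.3132*m^2 + 3.3926*m + 0.198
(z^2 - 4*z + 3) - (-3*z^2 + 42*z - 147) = 4*z^2 - 46*z + 150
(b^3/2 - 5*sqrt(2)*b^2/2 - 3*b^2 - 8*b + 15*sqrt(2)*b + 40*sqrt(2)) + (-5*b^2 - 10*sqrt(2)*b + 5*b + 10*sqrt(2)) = b^3/2 - 8*b^2 - 5*sqrt(2)*b^2/2 - 3*b + 5*sqrt(2)*b + 50*sqrt(2)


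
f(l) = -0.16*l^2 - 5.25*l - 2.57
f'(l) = -0.32*l - 5.25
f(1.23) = -9.27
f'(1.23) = -5.64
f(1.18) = -8.99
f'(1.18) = -5.63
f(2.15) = -14.60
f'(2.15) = -5.94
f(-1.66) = 5.70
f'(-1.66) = -4.72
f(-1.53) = 5.09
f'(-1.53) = -4.76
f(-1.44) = 4.66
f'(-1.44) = -4.79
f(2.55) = -17.00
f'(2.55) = -6.07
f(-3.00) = 11.74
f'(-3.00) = -4.29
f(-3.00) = 11.74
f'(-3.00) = -4.29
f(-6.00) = 23.17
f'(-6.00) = -3.33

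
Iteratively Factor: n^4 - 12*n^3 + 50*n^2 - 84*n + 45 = (n - 5)*(n^3 - 7*n^2 + 15*n - 9) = (n - 5)*(n - 3)*(n^2 - 4*n + 3) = (n - 5)*(n - 3)^2*(n - 1)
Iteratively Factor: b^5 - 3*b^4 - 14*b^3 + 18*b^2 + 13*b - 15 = (b + 1)*(b^4 - 4*b^3 - 10*b^2 + 28*b - 15) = (b - 1)*(b + 1)*(b^3 - 3*b^2 - 13*b + 15) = (b - 5)*(b - 1)*(b + 1)*(b^2 + 2*b - 3) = (b - 5)*(b - 1)*(b + 1)*(b + 3)*(b - 1)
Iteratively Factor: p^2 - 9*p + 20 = (p - 5)*(p - 4)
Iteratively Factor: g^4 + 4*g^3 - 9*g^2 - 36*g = (g + 3)*(g^3 + g^2 - 12*g) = g*(g + 3)*(g^2 + g - 12) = g*(g + 3)*(g + 4)*(g - 3)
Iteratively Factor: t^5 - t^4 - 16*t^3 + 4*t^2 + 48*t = (t + 3)*(t^4 - 4*t^3 - 4*t^2 + 16*t) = t*(t + 3)*(t^3 - 4*t^2 - 4*t + 16) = t*(t - 2)*(t + 3)*(t^2 - 2*t - 8) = t*(t - 4)*(t - 2)*(t + 3)*(t + 2)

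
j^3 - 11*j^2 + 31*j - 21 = (j - 7)*(j - 3)*(j - 1)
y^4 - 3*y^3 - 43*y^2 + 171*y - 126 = (y - 6)*(y - 3)*(y - 1)*(y + 7)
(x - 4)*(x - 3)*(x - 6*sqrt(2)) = x^3 - 6*sqrt(2)*x^2 - 7*x^2 + 12*x + 42*sqrt(2)*x - 72*sqrt(2)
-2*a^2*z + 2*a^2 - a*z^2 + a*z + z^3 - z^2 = (-2*a + z)*(a + z)*(z - 1)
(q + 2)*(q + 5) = q^2 + 7*q + 10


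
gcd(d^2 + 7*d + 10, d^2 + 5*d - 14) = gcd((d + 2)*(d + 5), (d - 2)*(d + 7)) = 1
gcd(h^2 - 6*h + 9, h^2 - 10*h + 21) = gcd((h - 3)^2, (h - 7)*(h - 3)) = h - 3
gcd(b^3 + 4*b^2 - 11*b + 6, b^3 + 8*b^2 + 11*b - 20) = b - 1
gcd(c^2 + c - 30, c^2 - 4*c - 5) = c - 5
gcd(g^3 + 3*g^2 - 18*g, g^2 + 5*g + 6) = 1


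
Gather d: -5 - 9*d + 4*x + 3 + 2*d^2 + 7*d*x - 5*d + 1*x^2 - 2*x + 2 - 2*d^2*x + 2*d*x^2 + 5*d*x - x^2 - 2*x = d^2*(2 - 2*x) + d*(2*x^2 + 12*x - 14)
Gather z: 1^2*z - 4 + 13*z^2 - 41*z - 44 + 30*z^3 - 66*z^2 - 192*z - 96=30*z^3 - 53*z^2 - 232*z - 144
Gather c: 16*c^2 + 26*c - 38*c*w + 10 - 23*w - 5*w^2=16*c^2 + c*(26 - 38*w) - 5*w^2 - 23*w + 10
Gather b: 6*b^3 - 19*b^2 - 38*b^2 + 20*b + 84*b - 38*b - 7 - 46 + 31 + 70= 6*b^3 - 57*b^2 + 66*b + 48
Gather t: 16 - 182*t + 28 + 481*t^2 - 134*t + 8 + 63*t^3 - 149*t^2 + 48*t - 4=63*t^3 + 332*t^2 - 268*t + 48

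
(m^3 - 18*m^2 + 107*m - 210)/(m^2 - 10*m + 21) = (m^2 - 11*m + 30)/(m - 3)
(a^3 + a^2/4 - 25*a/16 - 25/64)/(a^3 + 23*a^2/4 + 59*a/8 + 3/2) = (16*a^2 - 25)/(8*(2*a^2 + 11*a + 12))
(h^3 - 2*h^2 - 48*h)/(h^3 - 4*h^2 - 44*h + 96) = h/(h - 2)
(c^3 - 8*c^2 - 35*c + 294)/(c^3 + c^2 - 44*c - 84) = (c - 7)/(c + 2)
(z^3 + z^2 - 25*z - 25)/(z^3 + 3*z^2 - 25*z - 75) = (z + 1)/(z + 3)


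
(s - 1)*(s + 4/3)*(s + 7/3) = s^3 + 8*s^2/3 - 5*s/9 - 28/9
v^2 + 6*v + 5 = (v + 1)*(v + 5)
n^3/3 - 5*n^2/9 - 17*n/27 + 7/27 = (n/3 + 1/3)*(n - 7/3)*(n - 1/3)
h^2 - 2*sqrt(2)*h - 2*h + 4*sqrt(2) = (h - 2)*(h - 2*sqrt(2))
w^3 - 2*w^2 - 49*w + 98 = (w - 7)*(w - 2)*(w + 7)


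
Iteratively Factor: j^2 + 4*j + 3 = (j + 1)*(j + 3)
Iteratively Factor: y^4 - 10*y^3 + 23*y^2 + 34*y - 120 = (y - 4)*(y^3 - 6*y^2 - y + 30) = (y - 4)*(y + 2)*(y^2 - 8*y + 15) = (y - 5)*(y - 4)*(y + 2)*(y - 3)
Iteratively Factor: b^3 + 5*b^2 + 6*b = (b + 2)*(b^2 + 3*b) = (b + 2)*(b + 3)*(b)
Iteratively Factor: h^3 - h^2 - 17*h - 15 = (h + 3)*(h^2 - 4*h - 5) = (h - 5)*(h + 3)*(h + 1)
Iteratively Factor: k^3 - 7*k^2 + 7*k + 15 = (k + 1)*(k^2 - 8*k + 15) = (k - 5)*(k + 1)*(k - 3)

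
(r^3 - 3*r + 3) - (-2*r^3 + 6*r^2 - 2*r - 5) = 3*r^3 - 6*r^2 - r + 8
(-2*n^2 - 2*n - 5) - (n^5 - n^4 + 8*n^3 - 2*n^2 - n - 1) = -n^5 + n^4 - 8*n^3 - n - 4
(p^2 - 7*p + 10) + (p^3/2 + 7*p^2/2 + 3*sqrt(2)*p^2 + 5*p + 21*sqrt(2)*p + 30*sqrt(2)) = p^3/2 + 3*sqrt(2)*p^2 + 9*p^2/2 - 2*p + 21*sqrt(2)*p + 10 + 30*sqrt(2)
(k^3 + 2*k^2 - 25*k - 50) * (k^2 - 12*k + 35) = k^5 - 10*k^4 - 14*k^3 + 320*k^2 - 275*k - 1750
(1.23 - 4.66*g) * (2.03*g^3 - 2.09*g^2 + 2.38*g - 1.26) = -9.4598*g^4 + 12.2363*g^3 - 13.6615*g^2 + 8.799*g - 1.5498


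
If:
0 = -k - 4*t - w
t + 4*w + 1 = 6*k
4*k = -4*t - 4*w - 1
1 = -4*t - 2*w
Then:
No Solution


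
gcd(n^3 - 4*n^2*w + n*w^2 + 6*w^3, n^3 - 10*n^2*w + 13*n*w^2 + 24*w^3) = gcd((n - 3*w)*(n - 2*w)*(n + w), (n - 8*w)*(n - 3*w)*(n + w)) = -n^2 + 2*n*w + 3*w^2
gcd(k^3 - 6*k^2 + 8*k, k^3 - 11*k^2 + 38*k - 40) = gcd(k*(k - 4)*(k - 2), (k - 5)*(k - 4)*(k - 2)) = k^2 - 6*k + 8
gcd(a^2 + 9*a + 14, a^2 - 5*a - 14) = a + 2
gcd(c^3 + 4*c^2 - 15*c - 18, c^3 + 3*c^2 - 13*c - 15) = c^2 - 2*c - 3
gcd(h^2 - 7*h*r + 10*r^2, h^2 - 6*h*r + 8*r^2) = -h + 2*r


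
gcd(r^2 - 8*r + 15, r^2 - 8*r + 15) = r^2 - 8*r + 15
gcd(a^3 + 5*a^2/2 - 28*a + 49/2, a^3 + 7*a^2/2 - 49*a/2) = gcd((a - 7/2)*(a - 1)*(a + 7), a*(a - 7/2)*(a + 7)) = a^2 + 7*a/2 - 49/2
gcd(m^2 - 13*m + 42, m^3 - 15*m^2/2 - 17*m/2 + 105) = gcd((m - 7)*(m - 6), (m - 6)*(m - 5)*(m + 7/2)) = m - 6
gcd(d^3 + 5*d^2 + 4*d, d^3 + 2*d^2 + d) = d^2 + d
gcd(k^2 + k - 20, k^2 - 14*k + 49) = 1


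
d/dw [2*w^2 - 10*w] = 4*w - 10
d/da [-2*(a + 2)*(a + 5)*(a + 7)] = -6*a^2 - 56*a - 118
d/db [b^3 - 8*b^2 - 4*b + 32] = 3*b^2 - 16*b - 4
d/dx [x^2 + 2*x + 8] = 2*x + 2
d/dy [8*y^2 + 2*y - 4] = 16*y + 2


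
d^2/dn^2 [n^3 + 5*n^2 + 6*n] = 6*n + 10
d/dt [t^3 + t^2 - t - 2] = 3*t^2 + 2*t - 1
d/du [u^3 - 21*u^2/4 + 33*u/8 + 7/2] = 3*u^2 - 21*u/2 + 33/8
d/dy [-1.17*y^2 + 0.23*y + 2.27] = 0.23 - 2.34*y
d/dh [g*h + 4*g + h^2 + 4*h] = g + 2*h + 4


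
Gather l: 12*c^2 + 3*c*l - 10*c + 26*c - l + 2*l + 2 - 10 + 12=12*c^2 + 16*c + l*(3*c + 1) + 4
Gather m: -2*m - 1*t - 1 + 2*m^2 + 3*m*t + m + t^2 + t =2*m^2 + m*(3*t - 1) + t^2 - 1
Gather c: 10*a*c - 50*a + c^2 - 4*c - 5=-50*a + c^2 + c*(10*a - 4) - 5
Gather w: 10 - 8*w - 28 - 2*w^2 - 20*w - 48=-2*w^2 - 28*w - 66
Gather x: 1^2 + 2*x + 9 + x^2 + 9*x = x^2 + 11*x + 10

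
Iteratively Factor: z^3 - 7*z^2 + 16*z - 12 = (z - 2)*(z^2 - 5*z + 6) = (z - 3)*(z - 2)*(z - 2)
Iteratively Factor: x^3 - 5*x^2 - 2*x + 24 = (x - 4)*(x^2 - x - 6) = (x - 4)*(x - 3)*(x + 2)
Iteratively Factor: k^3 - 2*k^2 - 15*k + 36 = (k - 3)*(k^2 + k - 12) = (k - 3)^2*(k + 4)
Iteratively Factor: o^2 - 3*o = (o - 3)*(o)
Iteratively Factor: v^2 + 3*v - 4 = (v - 1)*(v + 4)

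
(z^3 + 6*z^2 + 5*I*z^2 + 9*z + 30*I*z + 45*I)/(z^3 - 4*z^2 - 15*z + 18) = (z^2 + z*(3 + 5*I) + 15*I)/(z^2 - 7*z + 6)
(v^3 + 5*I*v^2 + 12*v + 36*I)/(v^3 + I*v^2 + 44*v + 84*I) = (v - 3*I)/(v - 7*I)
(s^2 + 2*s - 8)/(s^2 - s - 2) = (s + 4)/(s + 1)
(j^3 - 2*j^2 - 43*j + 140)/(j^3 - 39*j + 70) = (j - 4)/(j - 2)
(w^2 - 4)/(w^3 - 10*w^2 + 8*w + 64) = (w - 2)/(w^2 - 12*w + 32)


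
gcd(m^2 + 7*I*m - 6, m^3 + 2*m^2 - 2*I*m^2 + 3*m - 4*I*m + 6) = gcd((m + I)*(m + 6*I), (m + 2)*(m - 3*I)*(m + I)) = m + I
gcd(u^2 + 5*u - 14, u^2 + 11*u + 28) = u + 7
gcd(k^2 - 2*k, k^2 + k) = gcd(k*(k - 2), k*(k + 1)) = k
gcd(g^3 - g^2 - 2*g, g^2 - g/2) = g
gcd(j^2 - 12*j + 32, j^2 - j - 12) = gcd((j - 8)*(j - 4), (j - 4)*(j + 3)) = j - 4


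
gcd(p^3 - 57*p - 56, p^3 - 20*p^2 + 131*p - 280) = p - 8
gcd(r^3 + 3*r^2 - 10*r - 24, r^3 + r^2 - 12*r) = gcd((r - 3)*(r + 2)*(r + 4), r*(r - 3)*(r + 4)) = r^2 + r - 12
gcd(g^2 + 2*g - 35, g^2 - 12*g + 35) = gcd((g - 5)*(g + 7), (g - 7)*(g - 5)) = g - 5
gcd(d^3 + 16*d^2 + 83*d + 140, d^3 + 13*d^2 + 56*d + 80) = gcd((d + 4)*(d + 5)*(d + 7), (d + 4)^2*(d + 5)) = d^2 + 9*d + 20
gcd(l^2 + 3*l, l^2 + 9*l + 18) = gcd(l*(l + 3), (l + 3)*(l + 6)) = l + 3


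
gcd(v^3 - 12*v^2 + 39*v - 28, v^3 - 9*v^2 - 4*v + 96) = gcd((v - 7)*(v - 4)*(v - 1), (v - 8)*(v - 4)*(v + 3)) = v - 4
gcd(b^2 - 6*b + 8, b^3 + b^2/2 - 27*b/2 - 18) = b - 4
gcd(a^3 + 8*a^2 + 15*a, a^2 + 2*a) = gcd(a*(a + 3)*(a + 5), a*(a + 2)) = a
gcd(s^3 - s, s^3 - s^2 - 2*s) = s^2 + s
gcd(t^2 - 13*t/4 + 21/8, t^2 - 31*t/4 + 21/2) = t - 7/4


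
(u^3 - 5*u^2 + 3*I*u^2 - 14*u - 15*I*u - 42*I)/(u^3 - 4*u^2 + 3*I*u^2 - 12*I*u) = (u^2 - 5*u - 14)/(u*(u - 4))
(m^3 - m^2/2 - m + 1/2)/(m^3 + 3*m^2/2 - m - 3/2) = (2*m - 1)/(2*m + 3)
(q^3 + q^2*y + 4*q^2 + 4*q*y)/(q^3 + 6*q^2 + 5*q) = (q^2 + q*y + 4*q + 4*y)/(q^2 + 6*q + 5)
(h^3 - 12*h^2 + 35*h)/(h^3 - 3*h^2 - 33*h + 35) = h*(h - 5)/(h^2 + 4*h - 5)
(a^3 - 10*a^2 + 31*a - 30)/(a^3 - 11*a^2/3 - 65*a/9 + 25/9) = 9*(a^2 - 5*a + 6)/(9*a^2 + 12*a - 5)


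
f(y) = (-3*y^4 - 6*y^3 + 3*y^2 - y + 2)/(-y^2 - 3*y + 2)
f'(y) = (2*y + 3)*(-3*y^4 - 6*y^3 + 3*y^2 - y + 2)/(-y^2 - 3*y + 2)^2 + (-12*y^3 - 18*y^2 + 6*y - 1)/(-y^2 - 3*y + 2)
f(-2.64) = -3.31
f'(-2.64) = 29.17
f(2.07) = 11.24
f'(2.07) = 10.81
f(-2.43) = 1.07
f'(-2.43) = 14.27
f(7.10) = 138.07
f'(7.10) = 39.96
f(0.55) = 22.84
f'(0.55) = 1862.90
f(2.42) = 15.36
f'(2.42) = 12.73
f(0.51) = 6.06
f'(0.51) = 95.94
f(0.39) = 2.42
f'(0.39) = 10.39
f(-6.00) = 154.75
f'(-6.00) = -32.14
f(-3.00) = -24.50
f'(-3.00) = 108.25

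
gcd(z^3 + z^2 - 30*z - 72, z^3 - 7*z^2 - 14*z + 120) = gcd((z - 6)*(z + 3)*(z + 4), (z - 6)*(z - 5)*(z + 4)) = z^2 - 2*z - 24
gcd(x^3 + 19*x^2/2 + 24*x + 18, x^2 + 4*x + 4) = x + 2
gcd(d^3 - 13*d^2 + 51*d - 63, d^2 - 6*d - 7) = d - 7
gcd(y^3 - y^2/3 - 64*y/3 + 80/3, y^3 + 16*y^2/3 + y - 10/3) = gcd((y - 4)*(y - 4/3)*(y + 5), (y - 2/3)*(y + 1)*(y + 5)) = y + 5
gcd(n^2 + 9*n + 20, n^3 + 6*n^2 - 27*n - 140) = n + 4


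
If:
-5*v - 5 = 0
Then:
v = -1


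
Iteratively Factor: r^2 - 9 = (r + 3)*(r - 3)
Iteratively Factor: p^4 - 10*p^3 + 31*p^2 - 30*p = (p)*(p^3 - 10*p^2 + 31*p - 30) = p*(p - 5)*(p^2 - 5*p + 6) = p*(p - 5)*(p - 2)*(p - 3)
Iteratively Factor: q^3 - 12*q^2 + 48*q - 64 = (q - 4)*(q^2 - 8*q + 16) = (q - 4)^2*(q - 4)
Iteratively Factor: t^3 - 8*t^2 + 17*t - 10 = (t - 1)*(t^2 - 7*t + 10) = (t - 5)*(t - 1)*(t - 2)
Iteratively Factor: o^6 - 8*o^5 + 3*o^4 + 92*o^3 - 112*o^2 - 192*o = (o)*(o^5 - 8*o^4 + 3*o^3 + 92*o^2 - 112*o - 192) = o*(o - 4)*(o^4 - 4*o^3 - 13*o^2 + 40*o + 48) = o*(o - 4)*(o + 1)*(o^3 - 5*o^2 - 8*o + 48) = o*(o - 4)*(o + 1)*(o + 3)*(o^2 - 8*o + 16) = o*(o - 4)^2*(o + 1)*(o + 3)*(o - 4)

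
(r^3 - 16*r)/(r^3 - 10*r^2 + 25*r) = (r^2 - 16)/(r^2 - 10*r + 25)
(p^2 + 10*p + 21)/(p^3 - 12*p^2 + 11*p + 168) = (p + 7)/(p^2 - 15*p + 56)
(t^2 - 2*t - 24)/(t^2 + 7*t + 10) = (t^2 - 2*t - 24)/(t^2 + 7*t + 10)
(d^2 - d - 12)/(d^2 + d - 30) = (d^2 - d - 12)/(d^2 + d - 30)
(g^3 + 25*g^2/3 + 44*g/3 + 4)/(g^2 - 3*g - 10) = (g^2 + 19*g/3 + 2)/(g - 5)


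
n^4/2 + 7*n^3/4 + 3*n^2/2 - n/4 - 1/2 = (n/2 + 1/2)*(n - 1/2)*(n + 1)*(n + 2)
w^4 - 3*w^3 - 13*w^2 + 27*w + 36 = (w - 4)*(w - 3)*(w + 1)*(w + 3)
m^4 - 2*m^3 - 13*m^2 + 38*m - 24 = (m - 3)*(m - 2)*(m - 1)*(m + 4)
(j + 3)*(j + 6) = j^2 + 9*j + 18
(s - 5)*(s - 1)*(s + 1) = s^3 - 5*s^2 - s + 5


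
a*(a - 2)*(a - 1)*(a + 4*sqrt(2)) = a^4 - 3*a^3 + 4*sqrt(2)*a^3 - 12*sqrt(2)*a^2 + 2*a^2 + 8*sqrt(2)*a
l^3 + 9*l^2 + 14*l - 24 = (l - 1)*(l + 4)*(l + 6)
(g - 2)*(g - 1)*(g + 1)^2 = g^4 - g^3 - 3*g^2 + g + 2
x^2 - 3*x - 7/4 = (x - 7/2)*(x + 1/2)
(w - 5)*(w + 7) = w^2 + 2*w - 35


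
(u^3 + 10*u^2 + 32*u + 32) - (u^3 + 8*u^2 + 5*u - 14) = 2*u^2 + 27*u + 46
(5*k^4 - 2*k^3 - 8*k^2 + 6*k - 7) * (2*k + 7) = 10*k^5 + 31*k^4 - 30*k^3 - 44*k^2 + 28*k - 49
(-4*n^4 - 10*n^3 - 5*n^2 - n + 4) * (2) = -8*n^4 - 20*n^3 - 10*n^2 - 2*n + 8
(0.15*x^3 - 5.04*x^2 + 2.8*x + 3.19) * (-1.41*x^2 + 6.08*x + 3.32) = -0.2115*x^5 + 8.0184*x^4 - 34.0932*x^3 - 4.2067*x^2 + 28.6912*x + 10.5908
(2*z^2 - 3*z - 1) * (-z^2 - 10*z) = -2*z^4 - 17*z^3 + 31*z^2 + 10*z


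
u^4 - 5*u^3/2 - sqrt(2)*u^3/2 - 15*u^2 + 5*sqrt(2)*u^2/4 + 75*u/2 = u*(u - 5/2)*(u - 3*sqrt(2))*(u + 5*sqrt(2)/2)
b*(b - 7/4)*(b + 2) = b^3 + b^2/4 - 7*b/2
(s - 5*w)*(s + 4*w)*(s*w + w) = s^3*w - s^2*w^2 + s^2*w - 20*s*w^3 - s*w^2 - 20*w^3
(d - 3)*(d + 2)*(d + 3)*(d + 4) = d^4 + 6*d^3 - d^2 - 54*d - 72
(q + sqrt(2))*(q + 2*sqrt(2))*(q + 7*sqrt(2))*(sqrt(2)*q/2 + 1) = sqrt(2)*q^4/2 + 11*q^3 + 33*sqrt(2)*q^2 + 74*q + 28*sqrt(2)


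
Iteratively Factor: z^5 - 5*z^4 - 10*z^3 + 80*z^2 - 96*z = (z - 2)*(z^4 - 3*z^3 - 16*z^2 + 48*z) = (z - 4)*(z - 2)*(z^3 + z^2 - 12*z) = (z - 4)*(z - 3)*(z - 2)*(z^2 + 4*z) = (z - 4)*(z - 3)*(z - 2)*(z + 4)*(z)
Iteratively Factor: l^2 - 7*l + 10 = (l - 2)*(l - 5)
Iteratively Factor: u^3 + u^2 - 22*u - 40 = (u + 4)*(u^2 - 3*u - 10) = (u + 2)*(u + 4)*(u - 5)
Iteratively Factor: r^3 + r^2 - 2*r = (r + 2)*(r^2 - r) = r*(r + 2)*(r - 1)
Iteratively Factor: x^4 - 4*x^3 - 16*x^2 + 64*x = (x - 4)*(x^3 - 16*x) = x*(x - 4)*(x^2 - 16) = x*(x - 4)*(x + 4)*(x - 4)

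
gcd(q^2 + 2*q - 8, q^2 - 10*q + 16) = q - 2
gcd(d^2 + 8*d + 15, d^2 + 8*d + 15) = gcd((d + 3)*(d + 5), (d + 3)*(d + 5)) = d^2 + 8*d + 15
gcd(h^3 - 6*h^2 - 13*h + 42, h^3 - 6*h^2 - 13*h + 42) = h^3 - 6*h^2 - 13*h + 42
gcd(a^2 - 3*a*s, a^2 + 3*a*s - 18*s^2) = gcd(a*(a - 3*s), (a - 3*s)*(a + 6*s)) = -a + 3*s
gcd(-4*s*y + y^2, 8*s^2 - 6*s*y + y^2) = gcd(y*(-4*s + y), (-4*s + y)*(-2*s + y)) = -4*s + y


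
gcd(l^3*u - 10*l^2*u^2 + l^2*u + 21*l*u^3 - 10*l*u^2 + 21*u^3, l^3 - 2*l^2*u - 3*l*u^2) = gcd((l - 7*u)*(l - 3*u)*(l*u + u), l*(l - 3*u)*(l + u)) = -l + 3*u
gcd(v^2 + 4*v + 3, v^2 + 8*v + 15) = v + 3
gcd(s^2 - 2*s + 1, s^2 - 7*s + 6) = s - 1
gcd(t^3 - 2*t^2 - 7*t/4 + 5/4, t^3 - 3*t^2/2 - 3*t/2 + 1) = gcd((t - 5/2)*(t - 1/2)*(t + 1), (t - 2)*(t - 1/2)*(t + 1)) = t^2 + t/2 - 1/2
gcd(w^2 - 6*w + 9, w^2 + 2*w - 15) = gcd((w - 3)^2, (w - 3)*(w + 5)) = w - 3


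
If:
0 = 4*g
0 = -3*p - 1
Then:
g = 0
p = -1/3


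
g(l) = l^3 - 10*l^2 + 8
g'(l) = 3*l^2 - 20*l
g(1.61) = -13.75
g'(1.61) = -24.42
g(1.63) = -14.24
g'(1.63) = -24.63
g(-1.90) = -34.96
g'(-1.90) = 48.83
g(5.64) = -130.69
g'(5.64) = -17.37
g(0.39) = 6.54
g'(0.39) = -7.34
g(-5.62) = -485.35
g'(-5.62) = 207.15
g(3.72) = -78.91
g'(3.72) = -32.88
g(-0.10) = 7.90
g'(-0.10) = 2.03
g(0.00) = 8.00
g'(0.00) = 0.00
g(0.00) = 8.00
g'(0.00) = 0.00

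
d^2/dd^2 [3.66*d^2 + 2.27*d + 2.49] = 7.32000000000000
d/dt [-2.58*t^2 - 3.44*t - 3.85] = -5.16*t - 3.44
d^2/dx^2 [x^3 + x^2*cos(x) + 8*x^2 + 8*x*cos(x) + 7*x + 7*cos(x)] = -x^2*cos(x) - 4*x*sin(x) - 8*x*cos(x) + 6*x - 16*sin(x) - 5*cos(x) + 16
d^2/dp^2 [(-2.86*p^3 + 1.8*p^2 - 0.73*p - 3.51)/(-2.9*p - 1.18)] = (48.1052*p^3 + 58.72152*p^2 + 23.893584*p + 49.02944)/(24.389*p^3 + 29.7714*p^2 + 12.11388*p + 1.643032)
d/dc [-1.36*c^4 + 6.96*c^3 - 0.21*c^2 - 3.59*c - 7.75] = -5.44*c^3 + 20.88*c^2 - 0.42*c - 3.59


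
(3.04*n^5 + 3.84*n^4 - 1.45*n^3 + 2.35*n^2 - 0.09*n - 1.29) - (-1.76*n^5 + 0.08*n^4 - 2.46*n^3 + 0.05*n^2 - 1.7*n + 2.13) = 4.8*n^5 + 3.76*n^4 + 1.01*n^3 + 2.3*n^2 + 1.61*n - 3.42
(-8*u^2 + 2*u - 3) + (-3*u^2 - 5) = -11*u^2 + 2*u - 8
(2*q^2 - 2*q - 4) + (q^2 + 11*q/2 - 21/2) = 3*q^2 + 7*q/2 - 29/2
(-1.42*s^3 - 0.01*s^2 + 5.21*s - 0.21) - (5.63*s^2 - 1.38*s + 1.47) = -1.42*s^3 - 5.64*s^2 + 6.59*s - 1.68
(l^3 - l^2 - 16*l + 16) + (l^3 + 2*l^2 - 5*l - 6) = 2*l^3 + l^2 - 21*l + 10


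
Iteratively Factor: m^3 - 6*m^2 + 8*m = (m - 2)*(m^2 - 4*m) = (m - 4)*(m - 2)*(m)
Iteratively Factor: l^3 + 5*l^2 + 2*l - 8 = (l + 2)*(l^2 + 3*l - 4) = (l + 2)*(l + 4)*(l - 1)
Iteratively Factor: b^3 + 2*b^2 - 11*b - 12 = (b - 3)*(b^2 + 5*b + 4) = (b - 3)*(b + 1)*(b + 4)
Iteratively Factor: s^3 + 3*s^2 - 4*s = (s + 4)*(s^2 - s) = s*(s + 4)*(s - 1)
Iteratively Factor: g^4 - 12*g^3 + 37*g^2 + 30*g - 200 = (g + 2)*(g^3 - 14*g^2 + 65*g - 100) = (g - 5)*(g + 2)*(g^2 - 9*g + 20) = (g - 5)*(g - 4)*(g + 2)*(g - 5)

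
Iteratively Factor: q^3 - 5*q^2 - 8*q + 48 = (q - 4)*(q^2 - q - 12) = (q - 4)^2*(q + 3)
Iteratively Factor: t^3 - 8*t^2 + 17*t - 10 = (t - 1)*(t^2 - 7*t + 10) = (t - 5)*(t - 1)*(t - 2)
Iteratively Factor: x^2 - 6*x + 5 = (x - 5)*(x - 1)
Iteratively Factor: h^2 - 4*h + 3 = (h - 3)*(h - 1)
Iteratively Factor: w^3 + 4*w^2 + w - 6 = (w + 2)*(w^2 + 2*w - 3) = (w + 2)*(w + 3)*(w - 1)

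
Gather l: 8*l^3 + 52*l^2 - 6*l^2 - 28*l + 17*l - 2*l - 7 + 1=8*l^3 + 46*l^2 - 13*l - 6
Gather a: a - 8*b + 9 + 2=a - 8*b + 11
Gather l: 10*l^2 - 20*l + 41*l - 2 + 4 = 10*l^2 + 21*l + 2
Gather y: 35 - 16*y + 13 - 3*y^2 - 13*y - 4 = -3*y^2 - 29*y + 44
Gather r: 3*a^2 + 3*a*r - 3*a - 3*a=3*a^2 + 3*a*r - 6*a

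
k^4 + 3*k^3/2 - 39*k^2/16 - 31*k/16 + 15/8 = (k - 1)*(k - 3/4)*(k + 5/4)*(k + 2)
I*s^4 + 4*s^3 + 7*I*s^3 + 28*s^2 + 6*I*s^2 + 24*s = s*(s + 6)*(s - 4*I)*(I*s + I)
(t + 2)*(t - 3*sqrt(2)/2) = t^2 - 3*sqrt(2)*t/2 + 2*t - 3*sqrt(2)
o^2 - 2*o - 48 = (o - 8)*(o + 6)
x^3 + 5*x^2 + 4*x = x*(x + 1)*(x + 4)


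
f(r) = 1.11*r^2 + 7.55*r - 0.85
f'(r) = 2.22*r + 7.55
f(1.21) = 9.91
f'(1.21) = 10.24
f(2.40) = 23.66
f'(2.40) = 12.88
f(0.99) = 7.71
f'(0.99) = 9.75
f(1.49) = 12.86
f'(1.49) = 10.86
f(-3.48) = -13.68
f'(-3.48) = -0.18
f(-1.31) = -8.84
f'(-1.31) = 4.64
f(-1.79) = -10.81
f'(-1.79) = 3.58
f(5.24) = 69.19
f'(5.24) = 19.18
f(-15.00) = 135.65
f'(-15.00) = -25.75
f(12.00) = 249.59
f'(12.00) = 34.19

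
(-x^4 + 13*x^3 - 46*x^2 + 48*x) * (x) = -x^5 + 13*x^4 - 46*x^3 + 48*x^2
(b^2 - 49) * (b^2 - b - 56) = b^4 - b^3 - 105*b^2 + 49*b + 2744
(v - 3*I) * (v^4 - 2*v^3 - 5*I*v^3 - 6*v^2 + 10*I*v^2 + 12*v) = v^5 - 2*v^4 - 8*I*v^4 - 21*v^3 + 16*I*v^3 + 42*v^2 + 18*I*v^2 - 36*I*v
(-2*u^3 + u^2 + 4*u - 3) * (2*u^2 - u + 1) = -4*u^5 + 4*u^4 + 5*u^3 - 9*u^2 + 7*u - 3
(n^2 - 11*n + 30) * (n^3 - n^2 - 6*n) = n^5 - 12*n^4 + 35*n^3 + 36*n^2 - 180*n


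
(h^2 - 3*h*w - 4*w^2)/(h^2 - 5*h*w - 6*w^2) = (-h + 4*w)/(-h + 6*w)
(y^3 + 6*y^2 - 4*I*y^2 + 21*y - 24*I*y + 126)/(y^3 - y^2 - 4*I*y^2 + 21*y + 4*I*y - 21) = (y + 6)/(y - 1)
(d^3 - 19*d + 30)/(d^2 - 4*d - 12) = (-d^3 + 19*d - 30)/(-d^2 + 4*d + 12)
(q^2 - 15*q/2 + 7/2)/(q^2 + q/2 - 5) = (2*q^2 - 15*q + 7)/(2*q^2 + q - 10)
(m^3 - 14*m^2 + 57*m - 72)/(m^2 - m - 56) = (m^2 - 6*m + 9)/(m + 7)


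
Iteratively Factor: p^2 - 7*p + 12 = (p - 3)*(p - 4)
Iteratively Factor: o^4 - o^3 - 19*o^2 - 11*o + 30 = (o - 5)*(o^3 + 4*o^2 + o - 6) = (o - 5)*(o - 1)*(o^2 + 5*o + 6) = (o - 5)*(o - 1)*(o + 2)*(o + 3)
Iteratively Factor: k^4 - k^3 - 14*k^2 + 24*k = (k + 4)*(k^3 - 5*k^2 + 6*k) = k*(k + 4)*(k^2 - 5*k + 6) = k*(k - 2)*(k + 4)*(k - 3)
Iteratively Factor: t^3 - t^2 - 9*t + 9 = (t + 3)*(t^2 - 4*t + 3) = (t - 3)*(t + 3)*(t - 1)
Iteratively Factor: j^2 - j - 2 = (j - 2)*(j + 1)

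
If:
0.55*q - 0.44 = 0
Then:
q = 0.80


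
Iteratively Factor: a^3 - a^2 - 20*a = (a - 5)*(a^2 + 4*a) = (a - 5)*(a + 4)*(a)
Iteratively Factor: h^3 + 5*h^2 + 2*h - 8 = (h + 2)*(h^2 + 3*h - 4) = (h + 2)*(h + 4)*(h - 1)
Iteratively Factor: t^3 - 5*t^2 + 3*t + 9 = (t - 3)*(t^2 - 2*t - 3) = (t - 3)*(t + 1)*(t - 3)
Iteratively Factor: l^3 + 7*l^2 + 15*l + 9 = (l + 3)*(l^2 + 4*l + 3) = (l + 1)*(l + 3)*(l + 3)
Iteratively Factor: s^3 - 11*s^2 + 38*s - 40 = (s - 5)*(s^2 - 6*s + 8) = (s - 5)*(s - 4)*(s - 2)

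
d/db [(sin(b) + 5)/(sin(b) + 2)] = -3*cos(b)/(sin(b) + 2)^2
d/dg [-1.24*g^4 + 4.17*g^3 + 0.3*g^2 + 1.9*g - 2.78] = -4.96*g^3 + 12.51*g^2 + 0.6*g + 1.9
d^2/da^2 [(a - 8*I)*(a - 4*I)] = 2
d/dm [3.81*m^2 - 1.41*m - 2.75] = 7.62*m - 1.41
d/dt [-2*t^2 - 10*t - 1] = -4*t - 10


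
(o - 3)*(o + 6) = o^2 + 3*o - 18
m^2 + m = m*(m + 1)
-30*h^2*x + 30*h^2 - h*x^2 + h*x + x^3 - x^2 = (-6*h + x)*(5*h + x)*(x - 1)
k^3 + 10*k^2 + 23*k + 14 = (k + 1)*(k + 2)*(k + 7)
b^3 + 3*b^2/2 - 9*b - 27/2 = (b - 3)*(b + 3/2)*(b + 3)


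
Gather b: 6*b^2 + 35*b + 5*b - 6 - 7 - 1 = 6*b^2 + 40*b - 14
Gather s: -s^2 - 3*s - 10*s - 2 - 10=-s^2 - 13*s - 12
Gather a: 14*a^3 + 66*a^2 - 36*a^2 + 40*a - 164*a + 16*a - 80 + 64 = 14*a^3 + 30*a^2 - 108*a - 16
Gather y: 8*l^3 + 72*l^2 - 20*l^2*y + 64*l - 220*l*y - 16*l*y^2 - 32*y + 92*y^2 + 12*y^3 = 8*l^3 + 72*l^2 + 64*l + 12*y^3 + y^2*(92 - 16*l) + y*(-20*l^2 - 220*l - 32)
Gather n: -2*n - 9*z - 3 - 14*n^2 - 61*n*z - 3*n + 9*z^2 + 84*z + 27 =-14*n^2 + n*(-61*z - 5) + 9*z^2 + 75*z + 24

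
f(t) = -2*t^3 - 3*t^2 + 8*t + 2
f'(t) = -6*t^2 - 6*t + 8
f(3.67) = -107.91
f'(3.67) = -94.83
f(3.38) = -82.46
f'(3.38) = -80.83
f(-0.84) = -5.65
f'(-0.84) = 8.81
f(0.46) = 4.85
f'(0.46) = 3.97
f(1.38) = 2.07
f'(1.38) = -11.71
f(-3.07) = 7.03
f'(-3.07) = -30.13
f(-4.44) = 82.40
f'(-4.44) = -83.64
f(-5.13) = 152.02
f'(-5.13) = -119.12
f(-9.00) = 1145.00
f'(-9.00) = -424.00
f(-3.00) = 5.00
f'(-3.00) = -28.00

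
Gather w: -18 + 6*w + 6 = 6*w - 12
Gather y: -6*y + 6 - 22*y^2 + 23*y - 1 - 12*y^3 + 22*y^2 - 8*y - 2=-12*y^3 + 9*y + 3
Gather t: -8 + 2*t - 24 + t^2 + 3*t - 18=t^2 + 5*t - 50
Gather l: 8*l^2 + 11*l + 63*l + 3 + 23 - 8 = 8*l^2 + 74*l + 18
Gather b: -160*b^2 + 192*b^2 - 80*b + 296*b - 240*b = 32*b^2 - 24*b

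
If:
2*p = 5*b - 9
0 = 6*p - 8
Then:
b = 7/3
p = 4/3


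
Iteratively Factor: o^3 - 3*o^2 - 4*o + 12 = (o - 2)*(o^2 - o - 6) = (o - 2)*(o + 2)*(o - 3)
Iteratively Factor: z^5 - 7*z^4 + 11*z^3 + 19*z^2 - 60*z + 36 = (z - 2)*(z^4 - 5*z^3 + z^2 + 21*z - 18) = (z - 3)*(z - 2)*(z^3 - 2*z^2 - 5*z + 6) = (z - 3)^2*(z - 2)*(z^2 + z - 2) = (z - 3)^2*(z - 2)*(z - 1)*(z + 2)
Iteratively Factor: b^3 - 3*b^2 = (b - 3)*(b^2) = b*(b - 3)*(b)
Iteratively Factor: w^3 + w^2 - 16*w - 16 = (w + 1)*(w^2 - 16) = (w + 1)*(w + 4)*(w - 4)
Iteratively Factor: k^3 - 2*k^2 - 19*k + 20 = (k - 1)*(k^2 - k - 20) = (k - 5)*(k - 1)*(k + 4)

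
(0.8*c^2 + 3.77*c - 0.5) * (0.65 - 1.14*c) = -0.912*c^3 - 3.7778*c^2 + 3.0205*c - 0.325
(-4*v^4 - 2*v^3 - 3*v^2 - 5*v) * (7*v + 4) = -28*v^5 - 30*v^4 - 29*v^3 - 47*v^2 - 20*v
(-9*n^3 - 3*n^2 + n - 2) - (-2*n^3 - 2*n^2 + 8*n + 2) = -7*n^3 - n^2 - 7*n - 4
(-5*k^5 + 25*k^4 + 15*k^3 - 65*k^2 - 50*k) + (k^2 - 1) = -5*k^5 + 25*k^4 + 15*k^3 - 64*k^2 - 50*k - 1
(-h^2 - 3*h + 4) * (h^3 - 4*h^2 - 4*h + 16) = -h^5 + h^4 + 20*h^3 - 20*h^2 - 64*h + 64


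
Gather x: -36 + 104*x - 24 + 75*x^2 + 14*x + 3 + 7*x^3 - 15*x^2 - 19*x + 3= 7*x^3 + 60*x^2 + 99*x - 54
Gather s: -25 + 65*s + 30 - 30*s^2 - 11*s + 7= -30*s^2 + 54*s + 12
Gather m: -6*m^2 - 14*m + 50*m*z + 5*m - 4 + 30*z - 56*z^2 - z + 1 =-6*m^2 + m*(50*z - 9) - 56*z^2 + 29*z - 3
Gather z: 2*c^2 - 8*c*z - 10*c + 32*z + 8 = 2*c^2 - 10*c + z*(32 - 8*c) + 8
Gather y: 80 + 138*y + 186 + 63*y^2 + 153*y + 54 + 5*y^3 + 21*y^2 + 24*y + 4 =5*y^3 + 84*y^2 + 315*y + 324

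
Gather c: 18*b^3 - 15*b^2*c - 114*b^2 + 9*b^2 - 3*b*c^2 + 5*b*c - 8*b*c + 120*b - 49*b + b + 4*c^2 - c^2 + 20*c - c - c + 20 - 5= 18*b^3 - 105*b^2 + 72*b + c^2*(3 - 3*b) + c*(-15*b^2 - 3*b + 18) + 15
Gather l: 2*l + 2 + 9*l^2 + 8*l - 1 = 9*l^2 + 10*l + 1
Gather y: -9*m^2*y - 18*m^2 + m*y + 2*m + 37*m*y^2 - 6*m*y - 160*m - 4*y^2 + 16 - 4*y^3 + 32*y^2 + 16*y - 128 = -18*m^2 - 158*m - 4*y^3 + y^2*(37*m + 28) + y*(-9*m^2 - 5*m + 16) - 112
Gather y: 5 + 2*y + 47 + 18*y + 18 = 20*y + 70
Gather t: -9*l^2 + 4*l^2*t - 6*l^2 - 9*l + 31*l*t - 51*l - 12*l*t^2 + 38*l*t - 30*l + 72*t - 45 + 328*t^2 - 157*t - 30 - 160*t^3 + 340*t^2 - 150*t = -15*l^2 - 90*l - 160*t^3 + t^2*(668 - 12*l) + t*(4*l^2 + 69*l - 235) - 75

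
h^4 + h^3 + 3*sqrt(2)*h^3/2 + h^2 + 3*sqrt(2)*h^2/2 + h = h*(h + 1)*(h + sqrt(2)/2)*(h + sqrt(2))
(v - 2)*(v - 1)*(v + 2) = v^3 - v^2 - 4*v + 4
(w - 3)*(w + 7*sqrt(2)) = w^2 - 3*w + 7*sqrt(2)*w - 21*sqrt(2)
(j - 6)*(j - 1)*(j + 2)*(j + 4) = j^4 - j^3 - 28*j^2 - 20*j + 48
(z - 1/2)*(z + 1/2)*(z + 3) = z^3 + 3*z^2 - z/4 - 3/4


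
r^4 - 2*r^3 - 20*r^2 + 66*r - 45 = (r - 3)^2*(r - 1)*(r + 5)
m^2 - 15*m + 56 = (m - 8)*(m - 7)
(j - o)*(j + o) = j^2 - o^2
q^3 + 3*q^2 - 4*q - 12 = (q - 2)*(q + 2)*(q + 3)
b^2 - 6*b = b*(b - 6)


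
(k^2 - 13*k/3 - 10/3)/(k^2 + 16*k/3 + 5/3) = (3*k^2 - 13*k - 10)/(3*k^2 + 16*k + 5)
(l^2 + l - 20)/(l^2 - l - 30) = (l - 4)/(l - 6)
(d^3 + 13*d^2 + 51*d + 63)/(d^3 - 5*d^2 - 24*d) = (d^2 + 10*d + 21)/(d*(d - 8))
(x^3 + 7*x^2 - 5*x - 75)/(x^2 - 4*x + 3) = (x^2 + 10*x + 25)/(x - 1)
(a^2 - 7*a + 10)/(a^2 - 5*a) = (a - 2)/a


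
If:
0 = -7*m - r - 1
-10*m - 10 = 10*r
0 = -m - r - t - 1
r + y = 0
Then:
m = 0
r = -1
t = 0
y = 1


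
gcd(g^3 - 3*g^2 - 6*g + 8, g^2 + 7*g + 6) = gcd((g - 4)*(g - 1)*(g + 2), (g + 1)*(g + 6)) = 1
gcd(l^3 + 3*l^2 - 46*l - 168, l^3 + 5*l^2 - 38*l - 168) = l + 4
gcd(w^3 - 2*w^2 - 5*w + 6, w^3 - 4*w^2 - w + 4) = w - 1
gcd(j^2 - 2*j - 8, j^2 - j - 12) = j - 4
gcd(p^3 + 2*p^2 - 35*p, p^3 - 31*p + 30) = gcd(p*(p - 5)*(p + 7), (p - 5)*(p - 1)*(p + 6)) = p - 5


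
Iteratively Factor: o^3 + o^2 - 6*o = (o)*(o^2 + o - 6) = o*(o - 2)*(o + 3)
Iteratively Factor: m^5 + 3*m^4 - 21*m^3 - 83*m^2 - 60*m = (m)*(m^4 + 3*m^3 - 21*m^2 - 83*m - 60) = m*(m + 3)*(m^3 - 21*m - 20) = m*(m + 1)*(m + 3)*(m^2 - m - 20) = m*(m - 5)*(m + 1)*(m + 3)*(m + 4)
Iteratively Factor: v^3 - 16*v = (v)*(v^2 - 16) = v*(v + 4)*(v - 4)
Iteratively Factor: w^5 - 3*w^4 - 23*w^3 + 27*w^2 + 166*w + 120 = (w + 1)*(w^4 - 4*w^3 - 19*w^2 + 46*w + 120) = (w - 5)*(w + 1)*(w^3 + w^2 - 14*w - 24) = (w - 5)*(w - 4)*(w + 1)*(w^2 + 5*w + 6) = (w - 5)*(w - 4)*(w + 1)*(w + 2)*(w + 3)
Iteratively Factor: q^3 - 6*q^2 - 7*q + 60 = (q - 4)*(q^2 - 2*q - 15) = (q - 5)*(q - 4)*(q + 3)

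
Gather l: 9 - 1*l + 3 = 12 - l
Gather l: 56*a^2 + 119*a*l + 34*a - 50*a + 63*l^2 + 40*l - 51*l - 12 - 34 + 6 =56*a^2 - 16*a + 63*l^2 + l*(119*a - 11) - 40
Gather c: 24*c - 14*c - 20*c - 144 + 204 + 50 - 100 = 10 - 10*c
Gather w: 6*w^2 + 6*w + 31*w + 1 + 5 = 6*w^2 + 37*w + 6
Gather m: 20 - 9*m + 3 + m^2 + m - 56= m^2 - 8*m - 33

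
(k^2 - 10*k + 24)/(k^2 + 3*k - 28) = (k - 6)/(k + 7)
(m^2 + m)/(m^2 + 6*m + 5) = m/(m + 5)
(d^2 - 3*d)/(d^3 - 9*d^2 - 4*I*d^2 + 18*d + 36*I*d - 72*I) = d/(d^2 + d*(-6 - 4*I) + 24*I)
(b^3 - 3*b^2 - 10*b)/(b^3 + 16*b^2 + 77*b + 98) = b*(b - 5)/(b^2 + 14*b + 49)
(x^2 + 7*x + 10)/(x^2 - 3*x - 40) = (x + 2)/(x - 8)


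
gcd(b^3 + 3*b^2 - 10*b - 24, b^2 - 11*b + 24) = b - 3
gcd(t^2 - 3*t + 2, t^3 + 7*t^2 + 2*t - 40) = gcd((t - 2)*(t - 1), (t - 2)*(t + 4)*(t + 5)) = t - 2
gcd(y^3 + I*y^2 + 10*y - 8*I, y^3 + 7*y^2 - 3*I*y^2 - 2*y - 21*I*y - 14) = y^2 - 3*I*y - 2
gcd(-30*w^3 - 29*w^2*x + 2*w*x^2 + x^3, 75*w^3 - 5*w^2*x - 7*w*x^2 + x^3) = -5*w + x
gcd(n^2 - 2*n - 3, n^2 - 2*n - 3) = n^2 - 2*n - 3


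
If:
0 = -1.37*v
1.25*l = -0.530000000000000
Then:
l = -0.42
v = 0.00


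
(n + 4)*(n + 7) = n^2 + 11*n + 28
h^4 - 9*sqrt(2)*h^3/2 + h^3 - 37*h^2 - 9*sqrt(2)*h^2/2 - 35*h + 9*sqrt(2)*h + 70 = (h - 1)*(h + 2)*(h - 7*sqrt(2))*(h + 5*sqrt(2)/2)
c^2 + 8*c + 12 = (c + 2)*(c + 6)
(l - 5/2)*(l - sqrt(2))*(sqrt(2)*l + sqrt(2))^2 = 2*l^4 - 2*sqrt(2)*l^3 - l^3 - 8*l^2 + sqrt(2)*l^2 - 5*l + 8*sqrt(2)*l + 5*sqrt(2)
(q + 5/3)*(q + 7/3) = q^2 + 4*q + 35/9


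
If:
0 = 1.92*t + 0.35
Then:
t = -0.18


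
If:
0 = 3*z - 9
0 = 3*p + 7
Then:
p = -7/3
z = 3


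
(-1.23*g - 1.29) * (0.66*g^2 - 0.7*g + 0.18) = -0.8118*g^3 + 0.00959999999999994*g^2 + 0.6816*g - 0.2322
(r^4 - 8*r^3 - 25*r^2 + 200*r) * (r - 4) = r^5 - 12*r^4 + 7*r^3 + 300*r^2 - 800*r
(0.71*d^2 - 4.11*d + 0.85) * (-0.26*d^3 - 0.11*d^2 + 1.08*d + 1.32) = -0.1846*d^5 + 0.9905*d^4 + 0.9979*d^3 - 3.5951*d^2 - 4.5072*d + 1.122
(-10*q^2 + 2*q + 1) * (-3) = 30*q^2 - 6*q - 3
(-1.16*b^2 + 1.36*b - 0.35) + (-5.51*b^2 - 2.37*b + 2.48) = -6.67*b^2 - 1.01*b + 2.13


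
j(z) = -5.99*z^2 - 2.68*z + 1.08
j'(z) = -11.98*z - 2.68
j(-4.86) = -127.38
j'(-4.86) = 55.54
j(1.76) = -22.19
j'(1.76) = -23.76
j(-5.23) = -148.75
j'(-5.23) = 59.98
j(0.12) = 0.67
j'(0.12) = -4.12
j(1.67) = -20.10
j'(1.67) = -22.69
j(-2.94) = -42.82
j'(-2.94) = 32.54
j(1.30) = -12.53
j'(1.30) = -18.25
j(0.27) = -0.08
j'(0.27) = -5.91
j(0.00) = 1.08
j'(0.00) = -2.68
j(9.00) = -508.23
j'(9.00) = -110.50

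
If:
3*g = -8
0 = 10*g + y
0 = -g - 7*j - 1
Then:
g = -8/3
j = 5/21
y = 80/3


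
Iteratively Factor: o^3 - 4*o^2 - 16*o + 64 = (o - 4)*(o^2 - 16) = (o - 4)^2*(o + 4)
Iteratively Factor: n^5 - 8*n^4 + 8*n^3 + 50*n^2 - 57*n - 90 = (n + 2)*(n^4 - 10*n^3 + 28*n^2 - 6*n - 45) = (n - 3)*(n + 2)*(n^3 - 7*n^2 + 7*n + 15) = (n - 3)*(n + 1)*(n + 2)*(n^2 - 8*n + 15) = (n - 3)^2*(n + 1)*(n + 2)*(n - 5)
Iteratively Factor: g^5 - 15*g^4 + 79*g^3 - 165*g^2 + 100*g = (g - 1)*(g^4 - 14*g^3 + 65*g^2 - 100*g) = (g - 4)*(g - 1)*(g^3 - 10*g^2 + 25*g) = (g - 5)*(g - 4)*(g - 1)*(g^2 - 5*g) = g*(g - 5)*(g - 4)*(g - 1)*(g - 5)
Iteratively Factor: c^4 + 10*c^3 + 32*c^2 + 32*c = (c + 2)*(c^3 + 8*c^2 + 16*c) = (c + 2)*(c + 4)*(c^2 + 4*c) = c*(c + 2)*(c + 4)*(c + 4)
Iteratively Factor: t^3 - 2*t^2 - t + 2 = (t + 1)*(t^2 - 3*t + 2) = (t - 1)*(t + 1)*(t - 2)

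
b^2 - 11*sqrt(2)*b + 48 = (b - 8*sqrt(2))*(b - 3*sqrt(2))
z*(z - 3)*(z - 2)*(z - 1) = z^4 - 6*z^3 + 11*z^2 - 6*z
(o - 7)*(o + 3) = o^2 - 4*o - 21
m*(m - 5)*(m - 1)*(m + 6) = m^4 - 31*m^2 + 30*m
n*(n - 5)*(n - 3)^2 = n^4 - 11*n^3 + 39*n^2 - 45*n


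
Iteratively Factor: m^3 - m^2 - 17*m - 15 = (m + 3)*(m^2 - 4*m - 5) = (m - 5)*(m + 3)*(m + 1)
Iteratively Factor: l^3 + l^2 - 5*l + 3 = (l + 3)*(l^2 - 2*l + 1) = (l - 1)*(l + 3)*(l - 1)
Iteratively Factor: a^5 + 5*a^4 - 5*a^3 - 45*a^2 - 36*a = (a + 4)*(a^4 + a^3 - 9*a^2 - 9*a) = (a + 3)*(a + 4)*(a^3 - 2*a^2 - 3*a) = (a - 3)*(a + 3)*(a + 4)*(a^2 + a) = (a - 3)*(a + 1)*(a + 3)*(a + 4)*(a)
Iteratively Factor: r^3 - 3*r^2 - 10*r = (r - 5)*(r^2 + 2*r) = (r - 5)*(r + 2)*(r)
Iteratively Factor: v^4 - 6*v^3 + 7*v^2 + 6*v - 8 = (v - 4)*(v^3 - 2*v^2 - v + 2) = (v - 4)*(v - 1)*(v^2 - v - 2) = (v - 4)*(v - 2)*(v - 1)*(v + 1)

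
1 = 1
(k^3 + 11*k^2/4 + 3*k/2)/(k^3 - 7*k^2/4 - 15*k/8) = 2*(k + 2)/(2*k - 5)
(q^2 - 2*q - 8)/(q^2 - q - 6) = (q - 4)/(q - 3)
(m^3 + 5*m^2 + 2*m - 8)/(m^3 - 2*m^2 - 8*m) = (m^2 + 3*m - 4)/(m*(m - 4))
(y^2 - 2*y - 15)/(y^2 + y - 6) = (y - 5)/(y - 2)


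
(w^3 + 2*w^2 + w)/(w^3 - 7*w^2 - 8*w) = (w + 1)/(w - 8)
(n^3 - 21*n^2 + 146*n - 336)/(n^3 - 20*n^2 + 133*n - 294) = (n - 8)/(n - 7)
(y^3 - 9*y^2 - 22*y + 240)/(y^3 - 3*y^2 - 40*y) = (y - 6)/y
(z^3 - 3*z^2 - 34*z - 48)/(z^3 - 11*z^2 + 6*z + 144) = (z + 2)/(z - 6)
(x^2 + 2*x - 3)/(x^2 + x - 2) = (x + 3)/(x + 2)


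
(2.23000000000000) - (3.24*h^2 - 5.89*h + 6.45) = -3.24*h^2 + 5.89*h - 4.22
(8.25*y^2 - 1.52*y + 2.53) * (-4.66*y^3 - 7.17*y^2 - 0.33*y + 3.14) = -38.445*y^5 - 52.0693*y^4 - 3.6139*y^3 + 8.2665*y^2 - 5.6077*y + 7.9442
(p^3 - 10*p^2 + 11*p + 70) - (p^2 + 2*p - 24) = p^3 - 11*p^2 + 9*p + 94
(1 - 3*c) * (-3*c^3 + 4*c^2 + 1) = 9*c^4 - 15*c^3 + 4*c^2 - 3*c + 1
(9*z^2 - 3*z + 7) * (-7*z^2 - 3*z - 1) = -63*z^4 - 6*z^3 - 49*z^2 - 18*z - 7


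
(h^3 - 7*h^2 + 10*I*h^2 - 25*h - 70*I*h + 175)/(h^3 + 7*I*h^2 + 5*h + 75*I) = (h - 7)/(h - 3*I)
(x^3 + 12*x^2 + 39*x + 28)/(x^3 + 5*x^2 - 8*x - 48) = (x^2 + 8*x + 7)/(x^2 + x - 12)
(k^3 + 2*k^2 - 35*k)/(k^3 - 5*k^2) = (k + 7)/k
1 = 1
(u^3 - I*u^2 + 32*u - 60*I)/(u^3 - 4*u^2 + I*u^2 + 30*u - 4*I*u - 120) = (u - 2*I)/(u - 4)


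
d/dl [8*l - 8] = 8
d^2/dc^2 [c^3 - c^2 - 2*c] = 6*c - 2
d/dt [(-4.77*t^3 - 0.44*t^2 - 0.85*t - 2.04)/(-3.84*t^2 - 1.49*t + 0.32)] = (18.3168*t^4 + 14.2146*t^3 - 7.1876*t^2 - 15.9488*t - 3.3116)/(14.7456*t^4 + 11.4432*t^3 - 0.2375*t^2 - 0.9536*t + 0.1024)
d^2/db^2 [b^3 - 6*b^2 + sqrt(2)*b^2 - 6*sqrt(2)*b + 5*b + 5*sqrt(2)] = 6*b - 12 + 2*sqrt(2)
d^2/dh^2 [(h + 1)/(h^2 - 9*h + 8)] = 2*((8 - 3*h)*(h^2 - 9*h + 8) + (h + 1)*(2*h - 9)^2)/(h^2 - 9*h + 8)^3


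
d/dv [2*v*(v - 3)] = 4*v - 6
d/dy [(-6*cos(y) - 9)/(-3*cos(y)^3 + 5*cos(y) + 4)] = 12*(-sin(y) + 12*sin(2*y) + 27*sin(3*y) + 6*sin(4*y))/(11*cos(y) - 3*cos(3*y) + 16)^2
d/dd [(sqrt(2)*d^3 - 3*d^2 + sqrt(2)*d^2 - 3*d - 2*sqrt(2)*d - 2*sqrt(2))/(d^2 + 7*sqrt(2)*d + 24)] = (sqrt(2)*d^4 + 28*d^3 + 17*d^2 + 53*sqrt(2)*d^2 - 144*d + 52*sqrt(2)*d - 48*sqrt(2) - 44)/(d^4 + 14*sqrt(2)*d^3 + 146*d^2 + 336*sqrt(2)*d + 576)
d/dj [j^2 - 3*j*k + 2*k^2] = 2*j - 3*k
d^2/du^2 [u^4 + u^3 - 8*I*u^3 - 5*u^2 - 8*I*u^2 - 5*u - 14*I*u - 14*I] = 12*u^2 + u*(6 - 48*I) - 10 - 16*I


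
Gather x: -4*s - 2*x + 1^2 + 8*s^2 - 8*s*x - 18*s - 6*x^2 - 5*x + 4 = 8*s^2 - 22*s - 6*x^2 + x*(-8*s - 7) + 5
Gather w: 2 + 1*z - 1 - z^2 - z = 1 - z^2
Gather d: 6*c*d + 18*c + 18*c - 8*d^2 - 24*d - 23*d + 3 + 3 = 36*c - 8*d^2 + d*(6*c - 47) + 6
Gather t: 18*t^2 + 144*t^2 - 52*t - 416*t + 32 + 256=162*t^2 - 468*t + 288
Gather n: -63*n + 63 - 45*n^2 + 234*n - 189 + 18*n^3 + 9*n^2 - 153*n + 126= 18*n^3 - 36*n^2 + 18*n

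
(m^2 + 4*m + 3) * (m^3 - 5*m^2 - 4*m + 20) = m^5 - m^4 - 21*m^3 - 11*m^2 + 68*m + 60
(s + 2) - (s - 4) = 6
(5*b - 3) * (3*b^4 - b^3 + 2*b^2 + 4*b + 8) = 15*b^5 - 14*b^4 + 13*b^3 + 14*b^2 + 28*b - 24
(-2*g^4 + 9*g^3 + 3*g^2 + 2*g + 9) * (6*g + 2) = -12*g^5 + 50*g^4 + 36*g^3 + 18*g^2 + 58*g + 18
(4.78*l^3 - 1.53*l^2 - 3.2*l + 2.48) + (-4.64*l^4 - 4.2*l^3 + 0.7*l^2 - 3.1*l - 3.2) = -4.64*l^4 + 0.58*l^3 - 0.83*l^2 - 6.3*l - 0.72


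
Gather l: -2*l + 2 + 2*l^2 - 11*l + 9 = 2*l^2 - 13*l + 11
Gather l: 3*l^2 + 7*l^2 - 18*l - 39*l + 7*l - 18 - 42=10*l^2 - 50*l - 60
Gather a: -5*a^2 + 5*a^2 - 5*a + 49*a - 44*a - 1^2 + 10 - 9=0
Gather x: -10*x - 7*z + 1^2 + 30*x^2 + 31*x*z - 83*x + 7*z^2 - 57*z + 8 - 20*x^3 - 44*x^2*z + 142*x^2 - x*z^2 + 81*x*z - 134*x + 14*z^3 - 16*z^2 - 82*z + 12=-20*x^3 + x^2*(172 - 44*z) + x*(-z^2 + 112*z - 227) + 14*z^3 - 9*z^2 - 146*z + 21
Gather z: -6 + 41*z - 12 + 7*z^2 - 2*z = 7*z^2 + 39*z - 18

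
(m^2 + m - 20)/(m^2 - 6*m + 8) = (m + 5)/(m - 2)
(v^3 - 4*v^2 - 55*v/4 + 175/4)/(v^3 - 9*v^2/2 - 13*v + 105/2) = (v - 5/2)/(v - 3)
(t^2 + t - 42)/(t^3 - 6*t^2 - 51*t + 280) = (t - 6)/(t^2 - 13*t + 40)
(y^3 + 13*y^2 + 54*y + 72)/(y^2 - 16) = (y^2 + 9*y + 18)/(y - 4)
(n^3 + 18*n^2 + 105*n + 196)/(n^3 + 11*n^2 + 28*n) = (n + 7)/n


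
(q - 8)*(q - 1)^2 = q^3 - 10*q^2 + 17*q - 8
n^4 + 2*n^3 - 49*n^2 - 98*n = n*(n - 7)*(n + 2)*(n + 7)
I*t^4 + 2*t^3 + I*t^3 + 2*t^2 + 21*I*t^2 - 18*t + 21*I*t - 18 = (t - 6*I)*(t + I)*(t + 3*I)*(I*t + I)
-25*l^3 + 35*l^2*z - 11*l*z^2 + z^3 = (-5*l + z)^2*(-l + z)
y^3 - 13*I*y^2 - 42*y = y*(y - 7*I)*(y - 6*I)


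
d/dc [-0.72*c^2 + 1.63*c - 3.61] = 1.63 - 1.44*c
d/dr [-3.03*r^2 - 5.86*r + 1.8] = -6.06*r - 5.86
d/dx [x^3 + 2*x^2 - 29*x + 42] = 3*x^2 + 4*x - 29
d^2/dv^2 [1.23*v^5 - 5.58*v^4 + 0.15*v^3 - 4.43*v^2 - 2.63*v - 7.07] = 24.6*v^3 - 66.96*v^2 + 0.9*v - 8.86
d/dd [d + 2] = 1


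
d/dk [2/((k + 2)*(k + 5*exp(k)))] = -(2*k + 2*(k + 2)*(5*exp(k) + 1) + 10*exp(k))/((k + 2)^2*(k + 5*exp(k))^2)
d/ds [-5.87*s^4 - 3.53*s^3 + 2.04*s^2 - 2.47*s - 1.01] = -23.48*s^3 - 10.59*s^2 + 4.08*s - 2.47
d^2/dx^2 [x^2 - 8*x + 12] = 2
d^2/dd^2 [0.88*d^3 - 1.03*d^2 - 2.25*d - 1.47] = 5.28*d - 2.06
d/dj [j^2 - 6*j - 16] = 2*j - 6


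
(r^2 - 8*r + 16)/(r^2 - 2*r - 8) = (r - 4)/(r + 2)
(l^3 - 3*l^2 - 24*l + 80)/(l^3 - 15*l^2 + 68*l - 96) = (l^2 + l - 20)/(l^2 - 11*l + 24)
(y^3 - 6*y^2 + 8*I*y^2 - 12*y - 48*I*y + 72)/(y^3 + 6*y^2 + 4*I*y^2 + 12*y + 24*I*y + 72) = (y^2 + 2*y*(-3 + I) - 12*I)/(y^2 + 2*y*(3 - I) - 12*I)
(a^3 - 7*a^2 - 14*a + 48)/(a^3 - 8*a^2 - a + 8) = (a^2 + a - 6)/(a^2 - 1)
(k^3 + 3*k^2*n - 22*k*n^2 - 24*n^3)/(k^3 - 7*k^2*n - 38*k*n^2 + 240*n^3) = (k^2 - 3*k*n - 4*n^2)/(k^2 - 13*k*n + 40*n^2)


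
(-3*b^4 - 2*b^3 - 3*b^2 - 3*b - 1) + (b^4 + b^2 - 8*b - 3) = -2*b^4 - 2*b^3 - 2*b^2 - 11*b - 4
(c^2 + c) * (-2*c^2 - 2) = -2*c^4 - 2*c^3 - 2*c^2 - 2*c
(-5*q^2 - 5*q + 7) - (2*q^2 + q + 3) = -7*q^2 - 6*q + 4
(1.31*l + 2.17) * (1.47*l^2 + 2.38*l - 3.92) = 1.9257*l^3 + 6.3077*l^2 + 0.029399999999999*l - 8.5064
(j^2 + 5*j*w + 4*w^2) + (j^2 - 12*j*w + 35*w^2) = 2*j^2 - 7*j*w + 39*w^2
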